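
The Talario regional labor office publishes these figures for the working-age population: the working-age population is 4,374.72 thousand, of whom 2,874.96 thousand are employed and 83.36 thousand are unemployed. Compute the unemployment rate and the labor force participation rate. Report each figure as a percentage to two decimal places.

Labor force = employed + unemployed = 2,874.96 + 83.36 = 2,958.32 thousand.
Unemployment rate = 83.36 / 2,958.32 = 2.82%.
Labor force participation rate = 2,958.32 / 4,374.72 = 67.62%.

Unemployment rate ≈ 2.82%; labor force participation rate ≈ 67.62%.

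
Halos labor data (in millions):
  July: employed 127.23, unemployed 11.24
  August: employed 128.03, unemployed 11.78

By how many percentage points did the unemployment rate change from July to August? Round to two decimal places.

The unemployment rate changed by +0.31 percentage points.

July: labor force = 127.23 + 11.24 = 138.47; u = 11.24/138.47 = 8.12%.
August: labor force = 128.03 + 11.78 = 139.81; u = 11.78/139.81 = 8.43%.
Change = 8.43% − 8.12% = +0.31 pp.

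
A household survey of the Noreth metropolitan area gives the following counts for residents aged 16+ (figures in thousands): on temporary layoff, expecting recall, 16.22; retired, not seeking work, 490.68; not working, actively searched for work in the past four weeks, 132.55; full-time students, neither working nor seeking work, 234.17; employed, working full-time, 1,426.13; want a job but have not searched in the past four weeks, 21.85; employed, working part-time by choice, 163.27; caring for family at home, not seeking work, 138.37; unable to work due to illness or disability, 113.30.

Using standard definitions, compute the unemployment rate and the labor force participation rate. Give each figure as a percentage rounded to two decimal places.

Employed = 1,426.13 + 163.27 = 1,589.40 thousand.
Unemployed = 16.22 + 132.55 = 148.77 thousand (jobless and actively searching, or on temporary layoff).
Labor force = 1,589.40 + 148.77 = 1,738.17 thousand.
Not in labor force = 490.68 + 234.17 + 21.85 + 138.37 + 113.30 = 998.37 thousand (those not working and not actively searching are outside the labor force — including those who want a job but have given up searching).
Civilian working-age population = 1,738.17 + 998.37 = 2,736.54 thousand.
Unemployment rate = 148.77 / 1,738.17 = 8.56%.
Labor force participation rate = 1,738.17 / 2,736.54 = 63.52%.

Unemployment rate ≈ 8.56%; labor force participation rate ≈ 63.52%.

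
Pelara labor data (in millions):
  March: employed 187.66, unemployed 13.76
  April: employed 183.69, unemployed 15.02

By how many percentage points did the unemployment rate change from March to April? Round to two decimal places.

The unemployment rate changed by +0.73 percentage points.

March: labor force = 187.66 + 13.76 = 201.42; u = 13.76/201.42 = 6.83%.
April: labor force = 183.69 + 15.02 = 198.71; u = 15.02/198.71 = 7.56%.
Change = 7.56% − 6.83% = +0.73 pp.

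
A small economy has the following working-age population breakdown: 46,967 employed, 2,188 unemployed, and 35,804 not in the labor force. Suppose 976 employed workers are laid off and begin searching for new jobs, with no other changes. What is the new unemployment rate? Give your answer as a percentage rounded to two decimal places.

Initially, labor force = 46,967 + 2,188 = 49,155, so u = 2,188/49,155 = 4.45%.
After the change, employed falls and unemployed rises by 976; labor force unchanged → E = 45,991, U = 3,164, labor force = 49,155.
New unemployment rate = 3,164 / 49,155 = 6.44%.

New unemployment rate ≈ 6.44%.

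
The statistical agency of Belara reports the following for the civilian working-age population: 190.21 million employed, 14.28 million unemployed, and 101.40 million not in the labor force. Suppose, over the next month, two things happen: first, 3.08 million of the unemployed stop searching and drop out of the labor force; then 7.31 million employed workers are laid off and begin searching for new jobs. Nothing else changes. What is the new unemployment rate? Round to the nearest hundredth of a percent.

Initially, labor force = 190.21 + 14.28 = 204.49 million, so u = 14.28/204.49 = 6.98%.
After the first change, unemployed and labor force both fall by 3.08 → E = 190.21, U = 11.20, labor force = 201.41 million.
After the second change, employed falls and unemployed rises by 7.31; labor force unchanged → E = 182.90, U = 18.51, labor force = 201.41 million.
New unemployment rate = 18.51 / 201.41 = 9.19%.

New unemployment rate ≈ 9.19%.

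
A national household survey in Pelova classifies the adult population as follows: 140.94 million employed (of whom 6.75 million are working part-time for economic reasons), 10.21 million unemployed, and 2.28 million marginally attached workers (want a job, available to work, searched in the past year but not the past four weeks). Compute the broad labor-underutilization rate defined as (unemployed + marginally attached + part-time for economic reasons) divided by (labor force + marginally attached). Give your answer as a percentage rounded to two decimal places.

Labor force = 140.94 + 10.21 = 151.15 million.
Numerator = 10.21 + 2.28 + 6.75 = 19.24 million.
Denominator = 151.15 + 2.28 = 153.43 million.
Broad rate = 19.24 / 153.43 = 12.54%.

Broad underutilization rate ≈ 12.54%.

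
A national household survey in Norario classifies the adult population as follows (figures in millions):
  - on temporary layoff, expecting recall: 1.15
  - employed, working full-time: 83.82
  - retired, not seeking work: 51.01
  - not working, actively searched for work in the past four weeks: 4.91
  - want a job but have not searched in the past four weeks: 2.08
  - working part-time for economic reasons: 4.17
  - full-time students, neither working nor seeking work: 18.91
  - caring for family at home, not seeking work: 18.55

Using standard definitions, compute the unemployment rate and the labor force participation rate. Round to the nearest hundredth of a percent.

Unemployment rate ≈ 6.44%; labor force participation rate ≈ 50.95%.

Employed = 83.82 + 4.17 = 87.99 million (anyone who worked, including part-time for economic reasons, counts as employed).
Unemployed = 1.15 + 4.91 = 6.06 million (jobless and actively searching, or on temporary layoff).
Labor force = 87.99 + 6.06 = 94.05 million.
Not in labor force = 51.01 + 2.08 + 18.91 + 18.55 = 90.55 million (those not working and not actively searching are outside the labor force — including those who want a job but have given up searching).
Civilian working-age population = 94.05 + 90.55 = 184.60 million.
Unemployment rate = 6.06 / 94.05 = 6.44%.
Labor force participation rate = 94.05 / 184.60 = 50.95%.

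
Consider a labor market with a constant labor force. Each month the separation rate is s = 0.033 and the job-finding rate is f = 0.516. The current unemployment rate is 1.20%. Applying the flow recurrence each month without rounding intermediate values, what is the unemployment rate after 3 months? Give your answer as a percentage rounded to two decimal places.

With a fixed labor force, u_{t+1} = u_t + s·(1−u_t) − f·u_t = u_t·(1−s−f) + s.
Here 1−s−f = 0.451 and s = 0.033.
u_1 = 0.012000 × 0.451 + 0.033 = 0.038412.
u_2 = 0.038412 × 0.451 + 0.033 = 0.050324.
u_3 = 0.050324 × 0.451 + 0.033 = 0.055696.

Unemployment rate after three months ≈ 5.57%.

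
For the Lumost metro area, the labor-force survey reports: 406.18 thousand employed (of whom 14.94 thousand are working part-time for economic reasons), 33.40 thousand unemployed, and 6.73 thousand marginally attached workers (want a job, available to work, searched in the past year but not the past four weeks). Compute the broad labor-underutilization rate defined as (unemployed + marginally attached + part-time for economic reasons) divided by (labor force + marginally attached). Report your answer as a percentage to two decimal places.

Labor force = 406.18 + 33.40 = 439.58 thousand.
Numerator = 33.40 + 6.73 + 14.94 = 55.07 thousand.
Denominator = 439.58 + 6.73 = 446.31 thousand.
Broad rate = 55.07 / 446.31 = 12.34%.

Broad underutilization rate ≈ 12.34%.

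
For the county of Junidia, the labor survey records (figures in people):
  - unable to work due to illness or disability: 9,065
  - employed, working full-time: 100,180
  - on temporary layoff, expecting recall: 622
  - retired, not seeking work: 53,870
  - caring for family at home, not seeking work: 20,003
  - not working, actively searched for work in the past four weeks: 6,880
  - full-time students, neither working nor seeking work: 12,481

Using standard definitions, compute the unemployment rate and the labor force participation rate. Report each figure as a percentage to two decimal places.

Unemployment rate ≈ 6.97%; labor force participation rate ≈ 53.02%.

Employed = 100,180.
Unemployed = 622 + 6,880 = 7,502 (jobless and actively searching, or on temporary layoff).
Labor force = 100,180 + 7,502 = 107,682.
Not in labor force = 9,065 + 53,870 + 20,003 + 12,481 = 95,419 (those not working and not actively searching are outside the labor force).
Civilian working-age population = 107,682 + 95,419 = 203,101.
Unemployment rate = 7,502 / 107,682 = 6.97%.
Labor force participation rate = 107,682 / 203,101 = 53.02%.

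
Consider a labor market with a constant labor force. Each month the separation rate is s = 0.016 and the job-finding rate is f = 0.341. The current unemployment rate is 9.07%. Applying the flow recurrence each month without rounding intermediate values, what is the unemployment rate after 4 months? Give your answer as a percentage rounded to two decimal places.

Unemployment rate after four months ≈ 5.27%.

With a fixed labor force, u_{t+1} = u_t + s·(1−u_t) − f·u_t = u_t·(1−s−f) + s.
Here 1−s−f = 0.643 and s = 0.016.
u_1 = 0.090700 × 0.643 + 0.016 = 0.074320.
u_2 = 0.074320 × 0.643 + 0.016 = 0.063788.
u_3 = 0.063788 × 0.643 + 0.016 = 0.057016.
u_4 = 0.057016 × 0.643 + 0.016 = 0.052661.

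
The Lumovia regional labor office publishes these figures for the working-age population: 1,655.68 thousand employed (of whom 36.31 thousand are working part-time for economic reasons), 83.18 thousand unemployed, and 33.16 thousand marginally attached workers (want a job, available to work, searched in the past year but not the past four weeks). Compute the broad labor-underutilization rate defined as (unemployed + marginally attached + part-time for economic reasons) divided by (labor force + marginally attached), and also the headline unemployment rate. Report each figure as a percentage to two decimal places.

Broad underutilization rate ≈ 8.61%; headline unemployment rate ≈ 4.78%.

Labor force = 1,655.68 + 83.18 = 1,738.86 thousand.
Numerator = 83.18 + 33.16 + 36.31 = 152.65 thousand.
Denominator = 1,738.86 + 33.16 = 1,772.02 thousand.
Broad rate = 152.65 / 1,772.02 = 8.61%.
Headline unemployment rate = 83.18 / 1,738.86 = 4.78%.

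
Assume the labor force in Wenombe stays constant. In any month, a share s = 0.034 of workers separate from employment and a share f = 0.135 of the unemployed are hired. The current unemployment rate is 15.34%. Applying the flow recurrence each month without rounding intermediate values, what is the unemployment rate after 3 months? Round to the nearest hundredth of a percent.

Unemployment rate after three months ≈ 17.38%.

With a fixed labor force, u_{t+1} = u_t + s·(1−u_t) − f·u_t = u_t·(1−s−f) + s.
Here 1−s−f = 0.831 and s = 0.034.
u_1 = 0.153400 × 0.831 + 0.034 = 0.161475.
u_2 = 0.161475 × 0.831 + 0.034 = 0.168186.
u_3 = 0.168186 × 0.831 + 0.034 = 0.173763.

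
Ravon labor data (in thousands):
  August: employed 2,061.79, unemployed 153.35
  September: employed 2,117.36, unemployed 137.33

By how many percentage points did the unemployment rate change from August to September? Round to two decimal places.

The unemployment rate changed by −0.83 percentage points.

August: labor force = 2,061.79 + 153.35 = 2,215.14; u = 153.35/2,215.14 = 6.92%.
September: labor force = 2,117.36 + 137.33 = 2,254.69; u = 137.33/2,254.69 = 6.09%.
Change = 6.09% − 6.92% = −0.83 pp.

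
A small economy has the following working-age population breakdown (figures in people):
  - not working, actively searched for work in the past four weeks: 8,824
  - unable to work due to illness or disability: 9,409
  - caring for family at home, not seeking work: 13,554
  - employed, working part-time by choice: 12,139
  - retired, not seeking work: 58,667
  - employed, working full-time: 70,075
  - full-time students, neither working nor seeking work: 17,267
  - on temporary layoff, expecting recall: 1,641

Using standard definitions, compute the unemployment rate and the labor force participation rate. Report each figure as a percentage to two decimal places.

Employed = 12,139 + 70,075 = 82,214.
Unemployed = 8,824 + 1,641 = 10,465 (jobless and actively searching, or on temporary layoff).
Labor force = 82,214 + 10,465 = 92,679.
Not in labor force = 9,409 + 13,554 + 58,667 + 17,267 = 98,897 (those not working and not actively searching are outside the labor force).
Civilian working-age population = 92,679 + 98,897 = 191,576.
Unemployment rate = 10,465 / 92,679 = 11.29%.
Labor force participation rate = 92,679 / 191,576 = 48.38%.

Unemployment rate ≈ 11.29%; labor force participation rate ≈ 48.38%.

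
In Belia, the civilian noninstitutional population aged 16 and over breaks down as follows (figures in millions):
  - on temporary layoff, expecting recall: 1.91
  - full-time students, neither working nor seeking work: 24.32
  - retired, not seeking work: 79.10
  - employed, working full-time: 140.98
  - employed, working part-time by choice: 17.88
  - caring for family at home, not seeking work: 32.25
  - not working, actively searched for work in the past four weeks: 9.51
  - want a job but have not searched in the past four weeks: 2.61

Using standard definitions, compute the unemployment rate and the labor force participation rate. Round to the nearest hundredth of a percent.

Employed = 140.98 + 17.88 = 158.86 million.
Unemployed = 1.91 + 9.51 = 11.42 million (jobless and actively searching, or on temporary layoff).
Labor force = 158.86 + 11.42 = 170.28 million.
Not in labor force = 24.32 + 79.10 + 32.25 + 2.61 = 138.28 million (those not working and not actively searching are outside the labor force — including those who want a job but have given up searching).
Civilian working-age population = 170.28 + 138.28 = 308.56 million.
Unemployment rate = 11.42 / 170.28 = 6.71%.
Labor force participation rate = 170.28 / 308.56 = 55.19%.

Unemployment rate ≈ 6.71%; labor force participation rate ≈ 55.19%.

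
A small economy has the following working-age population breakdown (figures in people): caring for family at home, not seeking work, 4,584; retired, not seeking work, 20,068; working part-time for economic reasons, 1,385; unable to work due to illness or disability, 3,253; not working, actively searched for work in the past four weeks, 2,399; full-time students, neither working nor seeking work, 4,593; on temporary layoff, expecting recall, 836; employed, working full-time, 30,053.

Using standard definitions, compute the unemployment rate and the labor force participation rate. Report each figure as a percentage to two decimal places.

Unemployment rate ≈ 9.33%; labor force participation rate ≈ 51.62%.

Employed = 1,385 + 30,053 = 31,438 (anyone who worked, including part-time for economic reasons, counts as employed).
Unemployed = 2,399 + 836 = 3,235 (jobless and actively searching, or on temporary layoff).
Labor force = 31,438 + 3,235 = 34,673.
Not in labor force = 4,584 + 20,068 + 3,253 + 4,593 = 32,498 (those not working and not actively searching are outside the labor force).
Civilian working-age population = 34,673 + 32,498 = 67,171.
Unemployment rate = 3,235 / 34,673 = 9.33%.
Labor force participation rate = 34,673 / 67,171 = 51.62%.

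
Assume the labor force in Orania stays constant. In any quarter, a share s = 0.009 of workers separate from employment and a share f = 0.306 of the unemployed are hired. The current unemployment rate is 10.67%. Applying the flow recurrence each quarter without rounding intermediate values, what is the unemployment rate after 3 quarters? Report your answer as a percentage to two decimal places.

With a fixed labor force, u_{t+1} = u_t + s·(1−u_t) − f·u_t = u_t·(1−s−f) + s.
Here 1−s−f = 0.685 and s = 0.009.
u_1 = 0.106700 × 0.685 + 0.009 = 0.082089.
u_2 = 0.082089 × 0.685 + 0.009 = 0.065231.
u_3 = 0.065231 × 0.685 + 0.009 = 0.053683.

Unemployment rate after three quarters ≈ 5.37%.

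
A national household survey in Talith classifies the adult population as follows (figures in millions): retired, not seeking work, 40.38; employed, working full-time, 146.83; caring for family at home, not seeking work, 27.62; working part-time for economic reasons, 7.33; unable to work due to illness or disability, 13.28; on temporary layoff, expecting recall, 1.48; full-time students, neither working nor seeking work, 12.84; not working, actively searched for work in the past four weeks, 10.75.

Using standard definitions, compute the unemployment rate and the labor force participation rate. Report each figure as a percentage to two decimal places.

Employed = 146.83 + 7.33 = 154.16 million (anyone who worked, including part-time for economic reasons, counts as employed).
Unemployed = 1.48 + 10.75 = 12.23 million (jobless and actively searching, or on temporary layoff).
Labor force = 154.16 + 12.23 = 166.39 million.
Not in labor force = 40.38 + 27.62 + 13.28 + 12.84 = 94.12 million (those not working and not actively searching are outside the labor force).
Civilian working-age population = 166.39 + 94.12 = 260.51 million.
Unemployment rate = 12.23 / 166.39 = 7.35%.
Labor force participation rate = 166.39 / 260.51 = 63.87%.

Unemployment rate ≈ 7.35%; labor force participation rate ≈ 63.87%.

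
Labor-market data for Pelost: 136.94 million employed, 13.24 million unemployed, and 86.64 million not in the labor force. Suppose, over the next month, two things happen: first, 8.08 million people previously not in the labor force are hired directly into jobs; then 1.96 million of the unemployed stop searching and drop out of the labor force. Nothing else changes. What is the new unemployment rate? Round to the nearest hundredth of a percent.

Initially, labor force = 136.94 + 13.24 = 150.18 million, so u = 13.24/150.18 = 8.82%.
After the first change, employed and labor force both rise by 8.08; unemployed unchanged → E = 145.02, U = 13.24, labor force = 158.26 million.
After the second change, unemployed and labor force both fall by 1.96 → E = 145.02, U = 11.28, labor force = 156.30 million.
New unemployment rate = 11.28 / 156.30 = 7.22%.

New unemployment rate ≈ 7.22%.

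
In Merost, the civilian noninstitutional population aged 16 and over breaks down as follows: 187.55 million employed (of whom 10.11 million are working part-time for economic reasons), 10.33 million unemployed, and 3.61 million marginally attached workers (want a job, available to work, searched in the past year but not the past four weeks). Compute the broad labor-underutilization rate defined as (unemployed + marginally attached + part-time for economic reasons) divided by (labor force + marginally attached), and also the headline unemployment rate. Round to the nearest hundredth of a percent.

Broad underutilization rate ≈ 11.94%; headline unemployment rate ≈ 5.22%.

Labor force = 187.55 + 10.33 = 197.88 million.
Numerator = 10.33 + 3.61 + 10.11 = 24.05 million.
Denominator = 197.88 + 3.61 = 201.49 million.
Broad rate = 24.05 / 201.49 = 11.94%.
Headline unemployment rate = 10.33 / 197.88 = 5.22%.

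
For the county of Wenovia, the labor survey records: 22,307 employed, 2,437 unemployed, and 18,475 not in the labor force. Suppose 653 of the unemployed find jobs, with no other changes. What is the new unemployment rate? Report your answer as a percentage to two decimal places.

Initially, labor force = 22,307 + 2,437 = 24,744, so u = 2,437/24,744 = 9.85%.
After the change, unemployed falls and employed rises by 653; labor force unchanged → E = 22,960, U = 1,784, labor force = 24,744.
New unemployment rate = 1,784 / 24,744 = 7.21%.

New unemployment rate ≈ 7.21%.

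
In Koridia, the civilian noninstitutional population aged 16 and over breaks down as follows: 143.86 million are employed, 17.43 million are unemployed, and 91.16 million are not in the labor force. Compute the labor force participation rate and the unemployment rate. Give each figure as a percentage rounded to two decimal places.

Labor force participation rate ≈ 63.89%; unemployment rate ≈ 10.81%.

Labor force = employed + unemployed = 143.86 + 17.43 = 161.29 million.
Working-age population = 161.29 + 91.16 = 252.45 million.
Unemployment rate = 17.43 / 161.29 = 10.81%.
Labor force participation rate = 161.29 / 252.45 = 63.89%.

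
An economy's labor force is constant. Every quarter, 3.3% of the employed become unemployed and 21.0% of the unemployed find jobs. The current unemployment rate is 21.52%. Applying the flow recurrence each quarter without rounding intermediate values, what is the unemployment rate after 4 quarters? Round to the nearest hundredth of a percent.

Unemployment rate after four quarters ≈ 16.19%.

With a fixed labor force, u_{t+1} = u_t + s·(1−u_t) − f·u_t = u_t·(1−s−f) + s.
Here 1−s−f = 0.757 and s = 0.033.
u_1 = 0.215200 × 0.757 + 0.033 = 0.195906.
u_2 = 0.195906 × 0.757 + 0.033 = 0.181301.
u_3 = 0.181301 × 0.757 + 0.033 = 0.170245.
u_4 = 0.170245 × 0.757 + 0.033 = 0.161875.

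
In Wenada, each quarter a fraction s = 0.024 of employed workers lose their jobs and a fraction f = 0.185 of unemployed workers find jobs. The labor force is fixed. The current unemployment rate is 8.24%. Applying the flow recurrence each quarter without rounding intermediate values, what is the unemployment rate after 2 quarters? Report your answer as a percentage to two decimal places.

With a fixed labor force, u_{t+1} = u_t + s·(1−u_t) − f·u_t = u_t·(1−s−f) + s.
Here 1−s−f = 0.791 and s = 0.024.
u_1 = 0.082400 × 0.791 + 0.024 = 0.089178.
u_2 = 0.089178 × 0.791 + 0.024 = 0.094540.

Unemployment rate after two quarters ≈ 9.45%.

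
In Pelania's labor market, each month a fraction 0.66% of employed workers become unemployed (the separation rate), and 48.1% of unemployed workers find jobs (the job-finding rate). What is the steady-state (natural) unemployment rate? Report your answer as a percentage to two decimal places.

At steady state the flows balance: s·E = f·U, so U/(E+U) = s/(s+f).
u* = 0.66 / (0.66 + 48.1) = 0.66 / 48.76 = 1.35%.

Steady-state unemployment rate ≈ 1.35%.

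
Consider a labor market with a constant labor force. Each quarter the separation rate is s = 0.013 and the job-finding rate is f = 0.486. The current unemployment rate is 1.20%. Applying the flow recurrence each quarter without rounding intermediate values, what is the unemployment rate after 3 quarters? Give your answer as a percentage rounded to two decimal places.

With a fixed labor force, u_{t+1} = u_t + s·(1−u_t) − f·u_t = u_t·(1−s−f) + s.
Here 1−s−f = 0.501 and s = 0.013.
u_1 = 0.012000 × 0.501 + 0.013 = 0.019012.
u_2 = 0.019012 × 0.501 + 0.013 = 0.022525.
u_3 = 0.022525 × 0.501 + 0.013 = 0.024285.

Unemployment rate after three quarters ≈ 2.43%.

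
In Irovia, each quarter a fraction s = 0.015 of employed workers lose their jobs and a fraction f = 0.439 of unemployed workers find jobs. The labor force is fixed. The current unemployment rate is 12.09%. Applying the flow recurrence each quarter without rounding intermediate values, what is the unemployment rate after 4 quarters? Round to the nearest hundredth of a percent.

With a fixed labor force, u_{t+1} = u_t + s·(1−u_t) − f·u_t = u_t·(1−s−f) + s.
Here 1−s−f = 0.546 and s = 0.015.
u_1 = 0.120900 × 0.546 + 0.015 = 0.081011.
u_2 = 0.081011 × 0.546 + 0.015 = 0.059232.
u_3 = 0.059232 × 0.546 + 0.015 = 0.047341.
u_4 = 0.047341 × 0.546 + 0.015 = 0.040848.

Unemployment rate after four quarters ≈ 4.08%.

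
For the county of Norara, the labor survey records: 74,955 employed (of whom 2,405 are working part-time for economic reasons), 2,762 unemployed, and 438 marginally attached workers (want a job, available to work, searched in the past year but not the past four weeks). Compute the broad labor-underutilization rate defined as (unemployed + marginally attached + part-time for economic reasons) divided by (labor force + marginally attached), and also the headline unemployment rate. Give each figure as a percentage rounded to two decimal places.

Broad underutilization rate ≈ 7.17%; headline unemployment rate ≈ 3.55%.

Labor force = 74,955 + 2,762 = 77,717.
Numerator = 2,762 + 438 + 2,405 = 5,605.
Denominator = 77,717 + 438 = 78,155.
Broad rate = 5,605 / 78,155 = 7.17%.
Headline unemployment rate = 2,762 / 77,717 = 3.55%.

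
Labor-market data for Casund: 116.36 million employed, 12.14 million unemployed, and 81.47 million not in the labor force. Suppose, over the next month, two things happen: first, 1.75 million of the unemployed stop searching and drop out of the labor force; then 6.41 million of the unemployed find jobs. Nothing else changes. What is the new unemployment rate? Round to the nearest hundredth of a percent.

Initially, labor force = 116.36 + 12.14 = 128.50 million, so u = 12.14/128.50 = 9.45%.
After the first change, unemployed and labor force both fall by 1.75 → E = 116.36, U = 10.39, labor force = 126.75 million.
After the second change, unemployed falls and employed rises by 6.41; labor force unchanged → E = 122.77, U = 3.98, labor force = 126.75 million.
New unemployment rate = 3.98 / 126.75 = 3.14%.

New unemployment rate ≈ 3.14%.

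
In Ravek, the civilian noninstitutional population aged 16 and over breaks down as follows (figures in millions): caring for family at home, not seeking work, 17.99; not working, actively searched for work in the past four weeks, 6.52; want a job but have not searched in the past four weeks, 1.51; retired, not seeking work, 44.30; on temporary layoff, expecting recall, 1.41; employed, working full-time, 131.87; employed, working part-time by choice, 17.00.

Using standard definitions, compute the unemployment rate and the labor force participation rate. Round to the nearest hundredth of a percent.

Unemployment rate ≈ 5.06%; labor force participation rate ≈ 71.08%.

Employed = 131.87 + 17.00 = 148.87 million.
Unemployed = 6.52 + 1.41 = 7.93 million (jobless and actively searching, or on temporary layoff).
Labor force = 148.87 + 7.93 = 156.80 million.
Not in labor force = 17.99 + 1.51 + 44.30 = 63.80 million (those not working and not actively searching are outside the labor force — including those who want a job but have given up searching).
Civilian working-age population = 156.80 + 63.80 = 220.60 million.
Unemployment rate = 7.93 / 156.80 = 5.06%.
Labor force participation rate = 156.80 / 220.60 = 71.08%.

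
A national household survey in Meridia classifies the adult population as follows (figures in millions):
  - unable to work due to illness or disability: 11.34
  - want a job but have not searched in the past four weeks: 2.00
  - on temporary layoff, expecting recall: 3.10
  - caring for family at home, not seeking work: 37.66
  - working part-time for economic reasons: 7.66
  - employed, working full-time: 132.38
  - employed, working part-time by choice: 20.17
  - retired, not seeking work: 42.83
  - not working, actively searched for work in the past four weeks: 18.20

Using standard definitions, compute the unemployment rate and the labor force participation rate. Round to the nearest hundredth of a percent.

Employed = 7.66 + 132.38 + 20.17 = 160.21 million (anyone who worked, including part-time for economic reasons, counts as employed).
Unemployed = 3.10 + 18.20 = 21.30 million (jobless and actively searching, or on temporary layoff).
Labor force = 160.21 + 21.30 = 181.51 million.
Not in labor force = 11.34 + 2.00 + 37.66 + 42.83 = 93.83 million (those not working and not actively searching are outside the labor force — including those who want a job but have given up searching).
Civilian working-age population = 181.51 + 93.83 = 275.34 million.
Unemployment rate = 21.30 / 181.51 = 11.73%.
Labor force participation rate = 181.51 / 275.34 = 65.92%.

Unemployment rate ≈ 11.73%; labor force participation rate ≈ 65.92%.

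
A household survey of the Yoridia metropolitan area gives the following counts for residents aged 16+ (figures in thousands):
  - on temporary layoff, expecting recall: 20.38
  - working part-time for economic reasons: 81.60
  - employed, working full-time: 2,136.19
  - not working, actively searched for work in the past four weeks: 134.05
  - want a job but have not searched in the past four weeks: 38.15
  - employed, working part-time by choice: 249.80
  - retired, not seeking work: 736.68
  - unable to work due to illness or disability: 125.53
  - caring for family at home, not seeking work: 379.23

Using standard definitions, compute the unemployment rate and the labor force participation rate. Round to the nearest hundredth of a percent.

Unemployment rate ≈ 5.89%; labor force participation rate ≈ 67.20%.

Employed = 81.60 + 2,136.19 + 249.80 = 2,467.59 thousand (anyone who worked, including part-time for economic reasons, counts as employed).
Unemployed = 20.38 + 134.05 = 154.43 thousand (jobless and actively searching, or on temporary layoff).
Labor force = 2,467.59 + 154.43 = 2,622.02 thousand.
Not in labor force = 38.15 + 736.68 + 125.53 + 379.23 = 1,279.59 thousand (those not working and not actively searching are outside the labor force — including those who want a job but have given up searching).
Civilian working-age population = 2,622.02 + 1,279.59 = 3,901.61 thousand.
Unemployment rate = 154.43 / 2,622.02 = 5.89%.
Labor force participation rate = 2,622.02 / 3,901.61 = 67.20%.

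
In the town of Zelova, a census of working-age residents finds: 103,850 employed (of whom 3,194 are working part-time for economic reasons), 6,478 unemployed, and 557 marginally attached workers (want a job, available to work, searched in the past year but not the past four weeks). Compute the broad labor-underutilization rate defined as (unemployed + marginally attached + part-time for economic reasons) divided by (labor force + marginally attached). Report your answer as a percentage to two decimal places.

Broad underutilization rate ≈ 9.22%.

Labor force = 103,850 + 6,478 = 110,328.
Numerator = 6,478 + 557 + 3,194 = 10,229.
Denominator = 110,328 + 557 = 110,885.
Broad rate = 10,229 / 110,885 = 9.22%.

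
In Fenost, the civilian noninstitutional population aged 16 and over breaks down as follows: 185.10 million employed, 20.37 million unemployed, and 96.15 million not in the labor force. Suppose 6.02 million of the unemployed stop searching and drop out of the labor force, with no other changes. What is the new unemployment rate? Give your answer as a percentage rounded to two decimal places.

Initially, labor force = 185.10 + 20.37 = 205.47 million, so u = 20.37/205.47 = 9.91%.
After the change, unemployed and labor force both fall by 6.02 → E = 185.10, U = 14.35, labor force = 199.45 million.
New unemployment rate = 14.35 / 199.45 = 7.19%.

New unemployment rate ≈ 7.19%.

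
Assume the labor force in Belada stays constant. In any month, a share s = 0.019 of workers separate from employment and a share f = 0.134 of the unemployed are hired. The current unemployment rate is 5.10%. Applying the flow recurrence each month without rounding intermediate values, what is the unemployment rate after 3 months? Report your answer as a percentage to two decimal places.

With a fixed labor force, u_{t+1} = u_t + s·(1−u_t) − f·u_t = u_t·(1−s−f) + s.
Here 1−s−f = 0.847 and s = 0.019.
u_1 = 0.051000 × 0.847 + 0.019 = 0.062197.
u_2 = 0.062197 × 0.847 + 0.019 = 0.071681.
u_3 = 0.071681 × 0.847 + 0.019 = 0.079714.

Unemployment rate after three months ≈ 7.97%.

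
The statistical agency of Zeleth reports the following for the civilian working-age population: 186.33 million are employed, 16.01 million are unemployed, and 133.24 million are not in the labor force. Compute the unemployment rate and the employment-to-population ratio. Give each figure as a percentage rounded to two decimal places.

Unemployment rate ≈ 7.91%; employment-population ratio ≈ 55.52%.

Labor force = employed + unemployed = 186.33 + 16.01 = 202.34 million.
Working-age population = 202.34 + 133.24 = 335.58 million.
Unemployment rate = 16.01 / 202.34 = 7.91%.
Employment-population ratio = 186.33 / 335.58 = 55.52%.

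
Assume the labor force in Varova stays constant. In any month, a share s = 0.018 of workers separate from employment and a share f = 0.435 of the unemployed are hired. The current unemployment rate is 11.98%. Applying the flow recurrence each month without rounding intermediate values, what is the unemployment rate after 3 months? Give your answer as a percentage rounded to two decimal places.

Unemployment rate after three months ≈ 5.28%.

With a fixed labor force, u_{t+1} = u_t + s·(1−u_t) − f·u_t = u_t·(1−s−f) + s.
Here 1−s−f = 0.547 and s = 0.018.
u_1 = 0.119800 × 0.547 + 0.018 = 0.083531.
u_2 = 0.083531 × 0.547 + 0.018 = 0.063691.
u_3 = 0.063691 × 0.547 + 0.018 = 0.052839.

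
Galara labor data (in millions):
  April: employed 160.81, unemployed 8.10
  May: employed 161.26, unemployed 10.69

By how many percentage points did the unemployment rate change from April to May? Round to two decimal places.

The unemployment rate changed by +1.42 percentage points.

April: labor force = 160.81 + 8.10 = 168.91; u = 8.10/168.91 = 4.80%.
May: labor force = 161.26 + 10.69 = 171.95; u = 10.69/171.95 = 6.22%.
Change = 6.22% − 4.80% = +1.42 pp.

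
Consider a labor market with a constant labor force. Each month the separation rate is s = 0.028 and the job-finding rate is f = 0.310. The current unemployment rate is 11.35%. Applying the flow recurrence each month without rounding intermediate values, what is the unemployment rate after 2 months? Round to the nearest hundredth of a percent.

With a fixed labor force, u_{t+1} = u_t + s·(1−u_t) − f·u_t = u_t·(1−s−f) + s.
Here 1−s−f = 0.662 and s = 0.028.
u_1 = 0.113500 × 0.662 + 0.028 = 0.103137.
u_2 = 0.103137 × 0.662 + 0.028 = 0.096277.

Unemployment rate after two months ≈ 9.63%.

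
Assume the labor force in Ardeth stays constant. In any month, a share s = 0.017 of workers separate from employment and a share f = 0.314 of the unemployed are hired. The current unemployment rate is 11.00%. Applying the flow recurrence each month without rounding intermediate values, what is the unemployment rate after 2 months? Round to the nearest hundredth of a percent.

With a fixed labor force, u_{t+1} = u_t + s·(1−u_t) − f·u_t = u_t·(1−s−f) + s.
Here 1−s−f = 0.669 and s = 0.017.
u_1 = 0.110000 × 0.669 + 0.017 = 0.090590.
u_2 = 0.090590 × 0.669 + 0.017 = 0.077605.

Unemployment rate after two months ≈ 7.76%.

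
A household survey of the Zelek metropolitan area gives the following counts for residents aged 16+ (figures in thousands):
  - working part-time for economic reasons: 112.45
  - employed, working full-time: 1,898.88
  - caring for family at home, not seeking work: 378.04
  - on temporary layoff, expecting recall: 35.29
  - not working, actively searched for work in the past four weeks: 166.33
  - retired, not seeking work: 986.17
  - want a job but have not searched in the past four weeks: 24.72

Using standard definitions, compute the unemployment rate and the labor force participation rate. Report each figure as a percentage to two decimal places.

Unemployment rate ≈ 9.11%; labor force participation rate ≈ 61.44%.

Employed = 112.45 + 1,898.88 = 2,011.33 thousand (anyone who worked, including part-time for economic reasons, counts as employed).
Unemployed = 35.29 + 166.33 = 201.62 thousand (jobless and actively searching, or on temporary layoff).
Labor force = 2,011.33 + 201.62 = 2,212.95 thousand.
Not in labor force = 378.04 + 986.17 + 24.72 = 1,388.93 thousand (those not working and not actively searching are outside the labor force — including those who want a job but have given up searching).
Civilian working-age population = 2,212.95 + 1,388.93 = 3,601.88 thousand.
Unemployment rate = 201.62 / 2,212.95 = 9.11%.
Labor force participation rate = 2,212.95 / 3,601.88 = 61.44%.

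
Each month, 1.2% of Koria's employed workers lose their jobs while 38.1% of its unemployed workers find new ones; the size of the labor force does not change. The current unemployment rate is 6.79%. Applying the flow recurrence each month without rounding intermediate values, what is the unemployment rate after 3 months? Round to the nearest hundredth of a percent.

With a fixed labor force, u_{t+1} = u_t + s·(1−u_t) − f·u_t = u_t·(1−s−f) + s.
Here 1−s−f = 0.607 and s = 0.012.
u_1 = 0.067900 × 0.607 + 0.012 = 0.053215.
u_2 = 0.053215 × 0.607 + 0.012 = 0.044302.
u_3 = 0.044302 × 0.607 + 0.012 = 0.038891.

Unemployment rate after three months ≈ 3.89%.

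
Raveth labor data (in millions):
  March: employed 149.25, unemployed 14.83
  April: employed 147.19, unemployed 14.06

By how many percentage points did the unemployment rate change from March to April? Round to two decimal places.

March: labor force = 149.25 + 14.83 = 164.08; u = 14.83/164.08 = 9.04%.
April: labor force = 147.19 + 14.06 = 161.25; u = 14.06/161.25 = 8.72%.
Change = 8.72% − 9.04% = −0.32 pp.

The unemployment rate changed by −0.32 percentage points.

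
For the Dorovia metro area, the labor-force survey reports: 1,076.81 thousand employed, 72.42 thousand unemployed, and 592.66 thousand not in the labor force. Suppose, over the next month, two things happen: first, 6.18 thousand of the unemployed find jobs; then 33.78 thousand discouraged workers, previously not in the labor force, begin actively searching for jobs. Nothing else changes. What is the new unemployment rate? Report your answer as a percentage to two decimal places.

Initially, labor force = 1,076.81 + 72.42 = 1,149.23 thousand, so u = 72.42/1,149.23 = 6.30%.
After the first change, unemployed falls and employed rises by 6.18; labor force unchanged → E = 1,082.99, U = 66.24, labor force = 1,149.23 thousand.
After the second change, unemployed and labor force both rise by 33.78 → E = 1,082.99, U = 100.02, labor force = 1,183.01 thousand.
New unemployment rate = 100.02 / 1,183.01 = 8.45%.

New unemployment rate ≈ 8.45%.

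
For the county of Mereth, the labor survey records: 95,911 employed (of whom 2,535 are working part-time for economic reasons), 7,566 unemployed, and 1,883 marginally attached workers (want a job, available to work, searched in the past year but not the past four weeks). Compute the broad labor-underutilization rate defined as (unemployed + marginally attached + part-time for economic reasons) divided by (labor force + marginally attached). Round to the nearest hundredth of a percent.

Labor force = 95,911 + 7,566 = 103,477.
Numerator = 7,566 + 1,883 + 2,535 = 11,984.
Denominator = 103,477 + 1,883 = 105,360.
Broad rate = 11,984 / 105,360 = 11.37%.

Broad underutilization rate ≈ 11.37%.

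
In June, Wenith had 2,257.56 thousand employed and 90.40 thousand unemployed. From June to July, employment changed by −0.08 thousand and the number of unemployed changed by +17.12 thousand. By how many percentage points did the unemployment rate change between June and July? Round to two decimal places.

June: labor force = 2,257.56 + 90.40 = 2,347.96; u = 90.40/2,347.96 = 3.85%.
July: labor force = 2,257.48 + 107.52 = 2,365.00; u = 107.52/2,365.00 = 4.55%.
Change = 4.55% − 3.85% = +0.70 pp.

The unemployment rate changed by +0.70 percentage points.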